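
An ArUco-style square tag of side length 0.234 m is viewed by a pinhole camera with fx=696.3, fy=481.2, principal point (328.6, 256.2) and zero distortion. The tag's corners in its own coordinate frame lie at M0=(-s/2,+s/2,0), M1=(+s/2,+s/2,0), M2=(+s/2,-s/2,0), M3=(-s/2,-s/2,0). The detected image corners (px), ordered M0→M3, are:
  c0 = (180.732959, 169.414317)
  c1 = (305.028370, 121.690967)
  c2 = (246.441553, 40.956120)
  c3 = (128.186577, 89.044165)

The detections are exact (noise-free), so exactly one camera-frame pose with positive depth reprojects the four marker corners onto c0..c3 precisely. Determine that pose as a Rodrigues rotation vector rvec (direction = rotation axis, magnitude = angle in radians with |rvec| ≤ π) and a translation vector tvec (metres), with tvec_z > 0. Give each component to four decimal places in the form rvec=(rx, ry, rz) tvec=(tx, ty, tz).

Intrinsics K: fx=696.3, fy=481.2, cx=328.6, cy=256.2
Marker side s = 0.234 m; corners in marker frame (Z=0):
  M0 = (-0.1170, +0.1170, 0)
  M1 = (+0.1170, +0.1170, 0)
  M2 = (+0.1170, -0.1170, 0)
  M3 = (-0.1170, -0.1170, 0)
Detected image corners:
  c0 = (180.732959, 169.414317) px
  c1 = (305.028370, 121.690967) px
  c2 = (246.441553, 40.956120) px
  c3 = (128.186577, 89.044165) px
Planar DLT: solve 8×8 A·h = b for H (H[2,2]=1):
  H  [+493.35965 +202.80941 +213.76262]
  H  [-216.81338 +327.35451 +104.84238]
  H  [-0.11468 -0.16031 +1.00000]
B = K⁻¹H; ‖b₁‖=0.864020, ‖b₂‖=0.864020; λ = 2/(‖b₁‖+‖b₂‖) = 1.157381, sign → tz>0 ⇒ λ=+1.157381
r₁ = λ·B[:,0] = (+0.88270,-0.45081,-0.13273); r₂ = λ·B[:,1] = (+0.42467,+0.88614,-0.18554)
r₃ = r₁×r₂ = (+0.20126,+0.10740,+0.97363); SVD([r₁ r₂ r₃]) → R = UVᵀ:
  R  [+0.88270 +0.42467 +0.20126]
  R  [-0.45081 +0.88614 +0.10740]
  R  [-0.13273 -0.18554 +0.97363]
t = (-0.19088, -0.36405, +1.15738) m
tr R = 2.742463; θ = arccos((tr R − 1)/2) = 0.513091 rad = 29.398°
axis k = ((R−Rᵀ)₃₂, (R−Rᵀ)₁₃, (R−Rᵀ)₂₁) / (2 sinθ) = (-0.298387, +0.340205, -0.891754)
rvec = θ·k = (-0.153100, +0.174556, -0.457551)

rvec=(-0.1531, 0.1746, -0.4576) tvec=(-0.1909, -0.3640, 1.1574)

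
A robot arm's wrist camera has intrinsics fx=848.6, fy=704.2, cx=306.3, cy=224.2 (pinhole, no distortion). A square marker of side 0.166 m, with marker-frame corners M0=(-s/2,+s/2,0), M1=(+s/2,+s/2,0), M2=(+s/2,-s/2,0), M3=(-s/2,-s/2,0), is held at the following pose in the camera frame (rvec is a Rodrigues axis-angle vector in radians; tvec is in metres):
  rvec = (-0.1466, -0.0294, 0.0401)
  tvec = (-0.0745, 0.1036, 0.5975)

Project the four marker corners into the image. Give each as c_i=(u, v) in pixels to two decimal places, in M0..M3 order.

c0=(72.69, 444.16) c1=(313.90, 450.90) c2=(322.30, 253.03) c3=(90.81, 245.14)

Intrinsics K: fx=848.6, fy=704.2, cx=306.3, cy=224.2
Marker side s = 0.166 m; corners in marker frame (Z=0):
  M0 = (-0.0830, +0.0830, 0)
  M1 = (+0.0830, +0.0830, 0)
  M2 = (+0.0830, -0.0830, 0)
  M3 = (-0.0830, -0.0830, 0)
rvec = (-0.1466, -0.0294, 0.0401), |rvec| = θ = 0.15480 rad = 8.870°
Rodrigues: sinθ=0.15419, 1−cosθ=0.01196; R = I + sinθ·[k]× + (1−cosθ)·[k]×²:
    [+0.99877 -0.03779 -0.03222]
    [+0.04209 +0.98847 +0.14543]
    [+0.02635 -0.14660 +0.98884]
t = (-0.0745, 0.1036, 0.5975) m
M0: Pc = R·M0+t = (-0.16053, +0.18215, +0.58314); u = 848.6·(-0.16053)/0.58314 + 306.3 = 72.6887, v = 704.2·(+0.18215)/0.58314 + 224.2 = 444.1622
M1: Pc = R·M1+t = (+0.00526, +0.18914, +0.58752); u = 848.6·(+0.00526)/0.58752 + 306.3 = 313.8990, v = 704.2·(+0.18914)/0.58752 + 224.2 = 450.8993
M2: Pc = R·M2+t = (+0.01153, +0.02505, +0.61186); u = 848.6·(+0.01153)/0.61186 + 306.3 = 322.2970, v = 704.2·(+0.02505)/0.61186 + 224.2 = 253.0310
M3: Pc = R·M3+t = (-0.15426, +0.01806, +0.60748); u = 848.6·(-0.15426)/0.60748 + 306.3 = 90.8102, v = 704.2·(+0.01806)/0.60748 + 224.2 = 245.1391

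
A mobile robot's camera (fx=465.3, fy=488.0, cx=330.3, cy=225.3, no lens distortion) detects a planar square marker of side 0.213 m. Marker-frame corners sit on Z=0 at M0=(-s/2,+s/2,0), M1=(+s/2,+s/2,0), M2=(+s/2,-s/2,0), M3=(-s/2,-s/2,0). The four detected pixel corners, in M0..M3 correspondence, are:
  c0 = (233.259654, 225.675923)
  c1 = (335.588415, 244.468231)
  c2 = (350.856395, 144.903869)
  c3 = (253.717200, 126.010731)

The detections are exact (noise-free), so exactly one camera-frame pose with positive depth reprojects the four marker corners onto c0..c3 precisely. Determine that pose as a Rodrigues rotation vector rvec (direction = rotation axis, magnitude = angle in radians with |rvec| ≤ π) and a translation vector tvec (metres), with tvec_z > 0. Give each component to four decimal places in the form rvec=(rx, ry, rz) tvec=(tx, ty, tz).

rvec=(-0.2287, -0.0685, 0.1686) tvec=(-0.0769, -0.0830, 0.9818)

Intrinsics K: fx=465.3, fy=488.0, cx=330.3, cy=225.3
Marker side s = 0.213 m; corners in marker frame (Z=0):
  M0 = (-0.1065, +0.1065, 0)
  M1 = (+0.1065, +0.1065, 0)
  M2 = (+0.1065, -0.1065, 0)
  M3 = (-0.1065, -0.1065, 0)
Detected image corners:
  c0 = (233.259654, 225.675923) px
  c1 = (335.588415, 244.468231) px
  c2 = (350.856395, 144.903869) px
  c3 = (253.717200, 126.010731) px
Planar DLT: solve 8×8 A·h = b for H (H[2,2]=1):
  H  [+482.38904 -152.87319 +293.84116]
  H  [+97.60137 +424.05075 +184.06513]
  H  [+0.04929 -0.23546 +1.00000]
B = K⁻¹H; ‖b₁‖=1.018490, ‖b₂‖=1.018490; λ = 2/(‖b₁‖+‖b₂‖) = 0.981845, sign → tz>0 ⇒ λ=+0.981845
r₁ = λ·B[:,0] = (+0.98355,+0.17403,+0.04840); r₂ = λ·B[:,1] = (-0.15847,+0.95992,-0.23119)
r₃ = r₁×r₂ = (-0.08669,+0.21972,+0.97170); SVD([r₁ r₂ r₃]) → R = UVᵀ:
  R  [+0.98355 -0.15847 -0.08669]
  R  [+0.17403 +0.95992 +0.21972]
  R  [+0.04840 -0.23119 +0.97170]
t = (-0.07693, -0.08296, +0.98185) m
tr R = 2.915171; θ = arccos((tr R − 1)/2) = 0.292293 rad = 16.747°
axis k = ((R−Rᵀ)₃₂, (R−Rᵀ)₁₃, (R−Rᵀ)₂₁) / (2 sinθ) = (-0.782417, -0.234404, +0.576957)
rvec = θ·k = (-0.228695, -0.068515, +0.168640)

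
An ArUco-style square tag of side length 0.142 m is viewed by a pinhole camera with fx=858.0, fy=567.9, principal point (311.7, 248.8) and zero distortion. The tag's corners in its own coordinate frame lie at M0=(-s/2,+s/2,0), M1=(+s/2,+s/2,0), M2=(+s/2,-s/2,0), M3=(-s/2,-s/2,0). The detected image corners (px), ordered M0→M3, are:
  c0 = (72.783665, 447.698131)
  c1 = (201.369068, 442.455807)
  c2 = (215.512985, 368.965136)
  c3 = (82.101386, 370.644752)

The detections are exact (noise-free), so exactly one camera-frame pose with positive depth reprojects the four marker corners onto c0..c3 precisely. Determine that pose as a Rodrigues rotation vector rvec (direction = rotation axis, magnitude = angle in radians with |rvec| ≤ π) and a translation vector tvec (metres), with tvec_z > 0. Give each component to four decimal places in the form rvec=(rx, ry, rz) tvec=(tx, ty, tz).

Intrinsics K: fx=858.0, fy=567.9, cx=311.7, cy=248.8
Marker side s = 0.142 m; corners in marker frame (Z=0):
  M0 = (-0.0710, +0.0710, 0)
  M1 = (+0.0710, +0.0710, 0)
  M2 = (+0.0710, -0.0710, 0)
  M3 = (-0.0710, -0.0710, 0)
Detected image corners:
  c0 = (72.783665, 447.698131) px
  c1 = (201.369068, 442.455807) px
  c2 = (215.512985, 368.965136) px
  c3 = (82.101386, 370.644752) px
Planar DLT: solve 8×8 A·h = b for H (H[2,2]=1):
  H  [+971.72841 -41.50618 +144.43299]
  H  [+116.61756 +648.13441 +408.17460]
  H  [+0.34667 +0.29049 +1.00000]
B = K⁻¹H; ‖b₁‖=1.065975, ‖b₂‖=1.065975; λ = 2/(‖b₁‖+‖b₂‖) = 0.938108, sign → tz>0 ⇒ λ=+0.938108
r₁ = λ·B[:,0] = (+0.94431,+0.05016,+0.32522); r₂ = λ·B[:,1] = (-0.14438,+0.95126,+0.27251)
r₃ = r₁×r₂ = (-0.29570,-0.30429,+0.90552); SVD([r₁ r₂ r₃]) → R = UVᵀ:
  R  [+0.94431 -0.14438 -0.29570]
  R  [+0.05016 +0.95126 -0.30429]
  R  [+0.32522 +0.27251 +0.90552]
t = (-0.18288, +0.26327, +0.93811) m
tr R = 2.801087; θ = arccos((tr R − 1)/2) = 0.449779 rad = 25.770°
axis k = ((R−Rᵀ)₃₂, (R−Rᵀ)₁₃, (R−Rᵀ)₂₁) / (2 sinθ) = (+0.663351, -0.714079, +0.223731)
rvec = θ·k = (+0.298361, -0.321178, +0.100630)

rvec=(0.2984, -0.3212, 0.1006) tvec=(-0.1829, 0.2633, 0.9381)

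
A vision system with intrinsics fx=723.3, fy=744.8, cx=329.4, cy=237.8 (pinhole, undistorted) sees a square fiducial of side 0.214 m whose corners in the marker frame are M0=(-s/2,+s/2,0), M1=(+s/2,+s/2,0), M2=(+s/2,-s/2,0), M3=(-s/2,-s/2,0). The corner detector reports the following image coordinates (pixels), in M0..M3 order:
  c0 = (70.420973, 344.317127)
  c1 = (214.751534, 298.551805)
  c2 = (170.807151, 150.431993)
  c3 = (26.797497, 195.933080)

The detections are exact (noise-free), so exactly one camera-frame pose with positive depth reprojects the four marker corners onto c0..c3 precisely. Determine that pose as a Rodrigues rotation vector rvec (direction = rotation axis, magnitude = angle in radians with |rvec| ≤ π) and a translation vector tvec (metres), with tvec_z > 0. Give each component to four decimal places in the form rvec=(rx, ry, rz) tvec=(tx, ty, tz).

rvec=(-0.0128, -0.0030, -0.2986) tvec=(-0.2965, 0.0130, 1.0276)

Intrinsics K: fx=723.3, fy=744.8, cx=329.4, cy=237.8
Marker side s = 0.214 m; corners in marker frame (Z=0):
  M0 = (-0.1070, +0.1070, 0)
  M1 = (+0.1070, +0.1070, 0)
  M2 = (+0.1070, -0.1070, 0)
  M3 = (-0.1070, -0.1070, 0)
Detected image corners:
  c0 = (70.420973, 344.317127) px
  c1 = (214.751534, 298.551805) px
  c2 = (170.807151, 150.431993) px
  c3 = (26.797497, 195.933080) px
Planar DLT: solve 8×8 A·h = b for H (H[2,2]=1):
  H  [+674.25705 +203.17093 +120.70275]
  H  [-212.07893 +689.84121 +247.20326]
  H  [+0.00469 -0.01183 +1.00000]
B = K⁻¹H; ‖b₁‖=0.973123, ‖b₂‖=0.973123; λ = 2/(‖b₁‖+‖b₂‖) = 1.027619, sign → tz>0 ⇒ λ=+1.027619
r₁ = λ·B[:,0] = (+0.95575,-0.29415,+0.00482); r₂ = λ·B[:,1] = (+0.29419,+0.95567,-0.01215)
r₃ = r₁×r₂ = (-0.00103,+0.01303,+0.99991); SVD([r₁ r₂ r₃]) → R = UVᵀ:
  R  [+0.95575 +0.29419 -0.00103]
  R  [-0.29415 +0.95567 +0.01303]
  R  [+0.00482 -0.01215 +0.99991]
t = (-0.29650, +0.01297, +1.02762) m
tr R = 2.911333; θ = arccos((tr R − 1)/2) = 0.298882 rad = 17.125°
axis k = ((R−Rᵀ)₃₂, (R−Rᵀ)₁₃, (R−Rᵀ)₂₁) / (2 sinθ) = (-0.042763, -0.009931, -0.999036)
rvec = θ·k = (-0.012781, -0.002968, -0.298593)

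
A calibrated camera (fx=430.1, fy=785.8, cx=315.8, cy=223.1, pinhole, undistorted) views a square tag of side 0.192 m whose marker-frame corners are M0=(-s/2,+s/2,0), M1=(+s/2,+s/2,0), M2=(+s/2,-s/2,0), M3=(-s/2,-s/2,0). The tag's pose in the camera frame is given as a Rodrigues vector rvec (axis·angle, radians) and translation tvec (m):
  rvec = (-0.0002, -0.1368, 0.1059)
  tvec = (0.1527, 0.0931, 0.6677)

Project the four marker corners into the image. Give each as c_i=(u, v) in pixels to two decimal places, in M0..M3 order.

Intrinsics K: fx=430.1, fy=785.8, cx=315.8, cy=223.1
Marker side s = 0.192 m; corners in marker frame (Z=0):
  M0 = (-0.0960, +0.0960, 0)
  M1 = (+0.0960, +0.0960, 0)
  M2 = (+0.0960, -0.0960, 0)
  M3 = (-0.0960, -0.0960, 0)
rvec = (-0.0002, -0.1368, 0.1059), |rvec| = θ = 0.17300 rad = 9.912°
Rodrigues: sinθ=0.17214, 1−cosθ=0.01493; R = I + sinθ·[k]× + (1−cosθ)·[k]×²:
    [+0.98507 -0.10536 -0.13613]
    [+0.10539 +0.99441 -0.00703]
    [+0.13611 -0.00742 +0.99067]
t = (0.1527, 0.0931, 0.6677) m
M0: Pc = R·M0+t = (+0.04802, +0.17845, +0.65392); u = 430.1·(+0.04802)/0.65392 + 315.8 = 347.3830, v = 785.8·(+0.17845)/0.65392 + 223.1 = 437.5339
M1: Pc = R·M1+t = (+0.23715, +0.19868, +0.68005); u = 430.1·(+0.23715)/0.68005 + 315.8 = 465.7871, v = 785.8·(+0.19868)/0.68005 + 223.1 = 452.6743
M2: Pc = R·M2+t = (+0.25738, +0.00775, +0.68148); u = 430.1·(+0.25738)/0.68148 + 315.8 = 478.2404, v = 785.8·(+0.00775)/0.68148 + 223.1 = 232.0410
M3: Pc = R·M3+t = (+0.06825, -0.01248, +0.65535); u = 430.1·(+0.06825)/0.65535 + 315.8 = 360.5904, v = 785.8·(-0.01248)/0.65535 + 223.1 = 208.1356

c0=(347.38, 437.53) c1=(465.79, 452.67) c2=(478.24, 232.04) c3=(360.59, 208.14)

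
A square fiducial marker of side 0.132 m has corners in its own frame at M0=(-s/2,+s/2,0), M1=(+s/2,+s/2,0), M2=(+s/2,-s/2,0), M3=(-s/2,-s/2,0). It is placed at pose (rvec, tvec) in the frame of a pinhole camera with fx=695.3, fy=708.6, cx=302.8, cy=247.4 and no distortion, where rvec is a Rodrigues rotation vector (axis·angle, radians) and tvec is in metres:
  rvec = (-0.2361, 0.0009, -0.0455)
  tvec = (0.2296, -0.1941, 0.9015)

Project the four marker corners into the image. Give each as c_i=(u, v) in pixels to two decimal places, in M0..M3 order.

c0=(433.60, 145.79) c1=(536.96, 141.09) c2=(524.58, 45.62) c3=(424.70, 50.10)

Intrinsics K: fx=695.3, fy=708.6, cx=302.8, cy=247.4
Marker side s = 0.132 m; corners in marker frame (Z=0):
  M0 = (-0.0660, +0.0660, 0)
  M1 = (+0.0660, +0.0660, 0)
  M2 = (+0.0660, -0.0660, 0)
  M3 = (-0.0660, -0.0660, 0)
rvec = (-0.2361, 0.0009, -0.0455), |rvec| = θ = 0.24045 rad = 13.777°
Rodrigues: sinθ=0.23814, 1−cosθ=0.02877; R = I + sinθ·[k]× + (1−cosθ)·[k]×²:
    [+0.99897 +0.04496 +0.00624]
    [-0.04517 +0.97123 +0.23381]
    [+0.00445 -0.23385 +0.97226]
t = (0.2296, -0.1941, 0.9015) m
M0: Pc = R·M0+t = (+0.16664, -0.12702, +0.88577); u = 695.3·(+0.16664)/0.88577 + 302.8 = 433.6028, v = 708.6·(-0.12702)/0.88577 + 247.4 = 145.7885
M1: Pc = R·M1+t = (+0.29850, -0.13298, +0.88636); u = 695.3·(+0.29850)/0.88636 + 302.8 = 536.9560, v = 708.6·(-0.13298)/0.88636 + 247.4 = 141.0893
M2: Pc = R·M2+t = (+0.29256, -0.26118, +0.91723); u = 695.3·(+0.29256)/0.91723 + 302.8 = 524.5772, v = 708.6·(-0.26118)/0.91723 + 247.4 = 45.6248
M3: Pc = R·M3+t = (+0.16070, -0.25522, +0.91664); u = 695.3·(+0.16070)/0.91664 + 302.8 = 424.6966, v = 708.6·(-0.25522)/0.91664 + 247.4 = 50.1045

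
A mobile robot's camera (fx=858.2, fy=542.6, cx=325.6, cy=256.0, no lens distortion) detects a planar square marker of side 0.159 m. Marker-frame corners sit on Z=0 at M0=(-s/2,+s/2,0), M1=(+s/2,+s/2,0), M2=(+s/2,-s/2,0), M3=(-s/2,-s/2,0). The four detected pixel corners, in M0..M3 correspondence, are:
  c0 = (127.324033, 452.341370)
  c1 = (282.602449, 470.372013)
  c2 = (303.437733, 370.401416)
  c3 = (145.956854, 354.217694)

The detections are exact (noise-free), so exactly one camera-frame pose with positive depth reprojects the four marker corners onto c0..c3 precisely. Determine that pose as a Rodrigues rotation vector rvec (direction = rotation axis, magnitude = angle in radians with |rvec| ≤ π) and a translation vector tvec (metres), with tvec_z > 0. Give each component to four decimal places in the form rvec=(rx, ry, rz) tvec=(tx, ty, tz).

rvec=(0.0538, 0.1141, 0.1341) tvec=(-0.1101, 0.2435, 0.8468)

Intrinsics K: fx=858.2, fy=542.6, cx=325.6, cy=256.0
Marker side s = 0.159 m; corners in marker frame (Z=0):
  M0 = (-0.0795, +0.0795, 0)
  M1 = (+0.0795, +0.0795, 0)
  M2 = (+0.0795, -0.0795, 0)
  M3 = (-0.0795, -0.0795, 0)
Detected image corners:
  c0 = (127.324033, 452.341370) px
  c1 = (282.602449, 470.372013) px
  c2 = (303.437733, 370.401416) px
  c3 = (145.956854, 354.217694) px
Planar DLT: solve 8×8 A·h = b for H (H[2,2]=1):
  H  [+955.60640 -108.53009 +213.96711]
  H  [+54.19146 +652.61483 +412.02918]
  H  [-0.12975 +0.07221 +1.00000]
B = K⁻¹H; ‖b₁‖=1.180982, ‖b₂‖=1.180982; λ = 2/(‖b₁‖+‖b₂‖) = 0.846753, sign → tz>0 ⇒ λ=+0.846753
r₁ = λ·B[:,0] = (+0.98454,+0.13640,-0.10986); r₂ = λ·B[:,1] = (-0.13028,+0.98959,+0.06114)
r₃ = r₁×r₂ = (+0.11706,-0.04588,+0.99206); SVD([r₁ r₂ r₃]) → R = UVᵀ:
  R  [+0.98454 -0.13028 +0.11706]
  R  [+0.13640 +0.98959 -0.04588]
  R  [-0.10986 +0.06114 +0.99206]
t = (-0.11014, +0.24349, +0.84675) m
tr R = 2.966197; θ = arccos((tr R − 1)/2) = 0.184115 rad = 10.549°
axis k = ((R−Rᵀ)₃₂, (R−Rᵀ)₁₃, (R−Rᵀ)₂₁) / (2 sinθ) = (+0.292291, +0.619753, +0.728335)
rvec = θ·k = (+0.053815, +0.114106, +0.134097)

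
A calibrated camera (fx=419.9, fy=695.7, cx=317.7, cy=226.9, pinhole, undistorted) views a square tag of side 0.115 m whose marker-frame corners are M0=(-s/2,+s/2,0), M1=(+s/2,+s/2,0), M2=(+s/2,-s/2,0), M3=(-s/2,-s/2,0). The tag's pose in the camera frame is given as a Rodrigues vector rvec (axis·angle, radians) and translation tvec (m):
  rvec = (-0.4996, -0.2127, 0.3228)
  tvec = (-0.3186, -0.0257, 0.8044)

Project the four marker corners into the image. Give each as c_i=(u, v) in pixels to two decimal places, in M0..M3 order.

Intrinsics K: fx=419.9, fy=695.7, cx=317.7, cy=226.9
Marker side s = 0.115 m; corners in marker frame (Z=0):
  M0 = (-0.0575, +0.0575, 0)
  M1 = (+0.0575, +0.0575, 0)
  M2 = (+0.0575, -0.0575, 0)
  M3 = (-0.0575, -0.0575, 0)
rvec = (-0.4996, -0.2127, 0.3228), |rvec| = θ = 0.63170 rad = 36.194°
Rodrigues: sinθ=0.59052, 1−cosθ=0.19297; R = I + sinθ·[k]× + (1−cosθ)·[k]×²:
    [+0.92773 -0.25037 -0.27682]
    [+0.35314 +0.82890 +0.43383]
    [+0.12084 -0.50023 +0.85742]
t = (-0.3186, -0.0257, 0.8044) m
M0: Pc = R·M0+t = (-0.38634, +0.00166, +0.76869); u = 419.9·(-0.38634)/0.76869 + 317.7 = 106.6593, v = 695.7·(+0.00166)/0.76869 + 226.9 = 228.3989
M1: Pc = R·M1+t = (-0.27965, +0.04227, +0.78259); u = 419.9·(-0.27965)/0.78259 + 317.7 = 167.6516, v = 695.7·(+0.04227)/0.78259 + 226.9 = 264.4751
M2: Pc = R·M2+t = (-0.25086, -0.05306, +0.84011); u = 419.9·(-0.25086)/0.84011 + 317.7 = 192.3169, v = 695.7·(-0.05306)/0.84011 + 226.9 = 182.9640
M3: Pc = R·M3+t = (-0.35755, -0.09367, +0.82621); u = 419.9·(-0.35755)/0.82621 + 317.7 = 135.9863, v = 695.7·(-0.09367)/0.82621 + 226.9 = 148.0286

c0=(106.66, 228.40) c1=(167.65, 264.48) c2=(192.32, 182.96) c3=(135.99, 148.03)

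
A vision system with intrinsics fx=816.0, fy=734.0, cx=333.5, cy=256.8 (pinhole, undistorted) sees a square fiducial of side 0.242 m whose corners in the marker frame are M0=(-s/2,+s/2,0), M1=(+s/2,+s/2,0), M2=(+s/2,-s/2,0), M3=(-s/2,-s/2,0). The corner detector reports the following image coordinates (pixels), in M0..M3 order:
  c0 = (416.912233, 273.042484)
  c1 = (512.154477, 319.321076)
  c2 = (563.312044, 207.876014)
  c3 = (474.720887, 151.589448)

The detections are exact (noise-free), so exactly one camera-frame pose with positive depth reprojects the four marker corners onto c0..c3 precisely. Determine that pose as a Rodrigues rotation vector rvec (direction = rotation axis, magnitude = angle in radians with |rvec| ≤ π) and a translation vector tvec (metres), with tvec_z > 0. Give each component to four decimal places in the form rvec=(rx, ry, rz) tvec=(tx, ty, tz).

rvec=(0.0242, -0.5803, 0.4307) tvec=(0.2734, -0.0343, 1.3885)

Intrinsics K: fx=816.0, fy=734.0, cx=333.5, cy=256.8
Marker side s = 0.242 m; corners in marker frame (Z=0):
  M0 = (-0.1210, +0.1210, 0)
  M1 = (+0.1210, +0.1210, 0)
  M2 = (+0.1210, -0.1210, 0)
  M3 = (-0.1210, -0.1210, 0)
Detected image corners:
  c0 = (416.912233, 273.042484) px
  c1 = (512.154477, 319.321076) px
  c2 = (563.312044, 207.876014) px
  c3 = (474.720887, 151.589448) px
Planar DLT: solve 8×8 A·h = b for H (H[2,2]=1):
  H  [+569.55097 -259.00905 +494.15302]
  H  [+303.94897 +463.52803 +238.66054]
  H  [+0.38604 -0.07018 +1.00000]
B = K⁻¹H; ‖b₁‖=0.720215, ‖b₂‖=0.720215; λ = 2/(‖b₁‖+‖b₂‖) = 1.388474, sign → tz>0 ⇒ λ=+1.388474
r₁ = λ·B[:,0] = (+0.75006,+0.38744,+0.53601); r₂ = λ·B[:,1] = (-0.40089,+0.91093,-0.09745)
r₃ = r₁×r₂ = (-0.52602,-0.14179,+0.83857); SVD([r₁ r₂ r₃]) → R = UVᵀ:
  R  [+0.75006 -0.40089 -0.52602]
  R  [+0.38744 +0.91093 -0.14179]
  R  [+0.53601 -0.09745 +0.83857]
t = (+0.27336, -0.03431, +1.38847) m
tr R = 2.499552; θ = arccos((tr R − 1)/2) = 0.723073 rad = 41.429°
axis k = ((R−Rᵀ)₃₂, (R−Rᵀ)₁₃, (R−Rᵀ)₂₁) / (2 sinθ) = (+0.033509, -0.802514, +0.595692)
rvec = θ·k = (+0.024230, -0.580276, +0.430728)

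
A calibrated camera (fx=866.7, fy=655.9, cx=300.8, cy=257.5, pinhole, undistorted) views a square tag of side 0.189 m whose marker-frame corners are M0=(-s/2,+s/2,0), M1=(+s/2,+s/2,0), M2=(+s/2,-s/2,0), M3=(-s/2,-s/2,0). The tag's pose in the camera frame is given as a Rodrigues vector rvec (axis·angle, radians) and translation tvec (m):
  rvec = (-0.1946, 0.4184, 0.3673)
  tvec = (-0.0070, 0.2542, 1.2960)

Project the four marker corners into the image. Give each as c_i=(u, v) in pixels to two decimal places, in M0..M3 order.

Intrinsics K: fx=866.7, fy=655.9, cx=300.8, cy=257.5
Marker side s = 0.189 m; corners in marker frame (Z=0):
  M0 = (-0.0945, +0.0945, 0)
  M1 = (+0.0945, +0.0945, 0)
  M2 = (+0.0945, -0.0945, 0)
  M3 = (-0.0945, -0.0945, 0)
rvec = (-0.1946, 0.4184, 0.3673), |rvec| = θ = 0.58978 rad = 33.792°
Rodrigues: sinθ=0.55618, 1−cosθ=0.16894; R = I + sinθ·[k]× + (1−cosθ)·[k]×²:
    [+0.84946 -0.38592 +0.35985]
    [+0.30683 +0.91609 +0.25815]
    [-0.42928 -0.10888 +0.89659]
t = (-0.0070, 0.2542, 1.2960) m
M0: Pc = R·M0+t = (-0.12374, +0.31177, +1.32628); u = 866.7·(-0.12374)/1.32628 + 300.8 = 219.9361, v = 655.9·(+0.31177)/1.32628 + 257.5 = 411.6856
M1: Pc = R·M1+t = (+0.03680, +0.36977, +1.24514); u = 866.7·(+0.03680)/1.24514 + 300.8 = 326.4182, v = 655.9·(+0.36977)/1.24514 + 257.5 = 452.2800
M2: Pc = R·M2+t = (+0.10974, +0.19663, +1.26572); u = 866.7·(+0.10974)/1.26572 + 300.8 = 375.9462, v = 655.9·(+0.19663)/1.26572 + 257.5 = 359.3917
M3: Pc = R·M3+t = (-0.05080, +0.13863, +1.34686); u = 866.7·(-0.05080)/1.34686 + 300.8 = 268.1074, v = 655.9·(+0.13863)/1.34686 + 257.5 = 325.0131

c0=(219.94, 411.69) c1=(326.42, 452.28) c2=(375.95, 359.39) c3=(268.11, 325.01)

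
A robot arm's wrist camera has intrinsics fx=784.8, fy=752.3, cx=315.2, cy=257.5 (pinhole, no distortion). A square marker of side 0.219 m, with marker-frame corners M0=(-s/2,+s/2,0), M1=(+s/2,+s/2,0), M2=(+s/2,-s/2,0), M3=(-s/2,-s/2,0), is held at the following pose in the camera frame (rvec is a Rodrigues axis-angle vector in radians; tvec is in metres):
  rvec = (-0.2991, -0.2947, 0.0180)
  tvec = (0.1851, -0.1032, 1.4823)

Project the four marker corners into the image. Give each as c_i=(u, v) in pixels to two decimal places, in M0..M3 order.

c0=(361.18, 254.74) c1=(470.30, 261.63) c2=(460.97, 159.56) c3=(356.18, 148.70)

Intrinsics K: fx=784.8, fy=752.3, cx=315.2, cy=257.5
Marker side s = 0.219 m; corners in marker frame (Z=0):
  M0 = (-0.1095, +0.1095, 0)
  M1 = (+0.1095, +0.1095, 0)
  M2 = (+0.1095, -0.1095, 0)
  M3 = (-0.1095, -0.1095, 0)
rvec = (-0.2991, -0.2947, 0.0180), |rvec| = θ = 0.42028 rad = 24.080°
Rodrigues: sinθ=0.40801, 1−cosθ=0.08702; R = I + sinθ·[k]× + (1−cosθ)·[k]×²:
    [+0.95705 +0.02595 -0.28875]
    [+0.06090 +0.95576 +0.28776]
    [+0.28345 -0.29299 +0.91314]
t = (0.1851, -0.1032, 1.4823) m
M0: Pc = R·M0+t = (+0.08314, -0.00521, +1.41918); u = 784.8·(+0.08314)/1.41918 + 315.2 = 361.1786, v = 752.3·(-0.00521)/1.41918 + 257.5 = 254.7368
M1: Pc = R·M1+t = (+0.29274, +0.00813, +1.48126); u = 784.8·(+0.29274)/1.48126 + 315.2 = 470.2992, v = 752.3·(+0.00813)/1.48126 + 257.5 = 261.6265
M2: Pc = R·M2+t = (+0.28706, -0.20119, +1.54542); u = 784.8·(+0.28706)/1.54542 + 315.2 = 460.9734, v = 752.3·(-0.20119)/1.54542 + 257.5 = 159.5633
M3: Pc = R·M3+t = (+0.07746, -0.21453, +1.48334); u = 784.8·(+0.07746)/1.48334 + 315.2 = 356.1827, v = 752.3·(-0.21453)/1.48334 + 257.5 = 148.7005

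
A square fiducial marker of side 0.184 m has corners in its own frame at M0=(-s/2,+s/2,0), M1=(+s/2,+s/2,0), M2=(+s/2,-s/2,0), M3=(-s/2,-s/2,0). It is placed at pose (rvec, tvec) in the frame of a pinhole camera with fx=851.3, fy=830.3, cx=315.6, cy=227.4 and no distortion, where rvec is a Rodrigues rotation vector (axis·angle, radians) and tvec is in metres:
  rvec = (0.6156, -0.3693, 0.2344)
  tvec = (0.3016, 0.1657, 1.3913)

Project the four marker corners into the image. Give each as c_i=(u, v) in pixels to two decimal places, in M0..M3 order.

Intrinsics K: fx=851.3, fy=830.3, cx=315.6, cy=227.4
Marker side s = 0.184 m; corners in marker frame (Z=0):
  M0 = (-0.0920, +0.0920, 0)
  M1 = (+0.0920, +0.0920, 0)
  M2 = (+0.0920, -0.0920, 0)
  M3 = (-0.0920, -0.0920, 0)
rvec = (0.6156, -0.3693, 0.2344), |rvec| = θ = 0.75517 rad = 43.268°
Rodrigues: sinθ=0.68542, 1−cosθ=0.27185; R = I + sinθ·[k]× + (1−cosθ)·[k]×²:
    [+0.90880 -0.32112 -0.26640]
    [+0.10438 +0.79316 -0.60000]
    [+0.40397 +0.51747 +0.75434]
t = (0.3016, 0.1657, 1.3913) m
M0: Pc = R·M0+t = (+0.18845, +0.22907, +1.40174); u = 851.3·(+0.18845)/1.40174 + 315.6 = 430.0473, v = 830.3·(+0.22907)/1.40174 + 227.4 = 363.0850
M1: Pc = R·M1+t = (+0.35567, +0.24827, +1.47607); u = 851.3·(+0.35567)/1.47607 + 315.6 = 520.7247, v = 830.3·(+0.24827)/1.47607 + 227.4 = 367.0555
M2: Pc = R·M2+t = (+0.41475, +0.10233, +1.38086); u = 851.3·(+0.41475)/1.38086 + 315.6 = 571.2951, v = 830.3·(+0.10233)/1.38086 + 227.4 = 288.9313
M3: Pc = R·M3+t = (+0.24753, +0.08313, +1.30653); u = 851.3·(+0.24753)/1.30653 + 315.6 = 476.8865, v = 830.3·(+0.08313)/1.30653 + 227.4 = 280.2269

c0=(430.05, 363.09) c1=(520.72, 367.06) c2=(571.30, 288.93) c3=(476.89, 280.23)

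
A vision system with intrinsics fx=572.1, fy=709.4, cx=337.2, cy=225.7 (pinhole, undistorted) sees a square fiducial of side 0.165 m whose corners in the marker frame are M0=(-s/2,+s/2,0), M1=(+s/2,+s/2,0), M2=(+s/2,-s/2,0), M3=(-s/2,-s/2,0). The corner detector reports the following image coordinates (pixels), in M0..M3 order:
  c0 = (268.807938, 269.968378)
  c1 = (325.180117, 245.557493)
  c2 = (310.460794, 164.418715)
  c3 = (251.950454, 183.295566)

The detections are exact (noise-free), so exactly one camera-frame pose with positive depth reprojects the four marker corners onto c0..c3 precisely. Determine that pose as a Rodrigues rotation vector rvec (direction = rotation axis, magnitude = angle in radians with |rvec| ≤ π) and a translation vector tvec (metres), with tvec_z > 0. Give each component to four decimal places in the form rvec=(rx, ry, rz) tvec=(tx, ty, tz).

Intrinsics K: fx=572.1, fy=709.4, cx=337.2, cy=225.7
Marker side s = 0.165 m; corners in marker frame (Z=0):
  M0 = (-0.0825, +0.0825, 0)
  M1 = (+0.0825, +0.0825, 0)
  M2 = (+0.0825, -0.0825, 0)
  M3 = (-0.0825, -0.0825, 0)
Detected image corners:
  c0 = (268.807938, 269.968378) px
  c1 = (325.180117, 245.557493) px
  c2 = (310.460794, 164.418715) px
  c3 = (251.950454, 183.295566) px
Planar DLT: solve 8×8 A·h = b for H (H[2,2]=1):
  H  [+471.69159 +126.70011 +290.18339]
  H  [-39.04303 +531.24975 +215.80229]
  H  [+0.42760 +0.10806 +1.00000]
B = K⁻¹H; ‖b₁‖=0.739639, ‖b₂‖=0.739639; λ = 2/(‖b₁‖+‖b₂‖) = 1.352010, sign → tz>0 ⇒ λ=+1.352010
r₁ = λ·B[:,0] = (+0.77397,-0.25834,+0.57813); r₂ = λ·B[:,1] = (+0.21331,+0.96600,+0.14610)
r₃ = r₁×r₂ = (-0.59621,+0.01024,+0.80276); SVD([r₁ r₂ r₃]) → R = UVᵀ:
  R  [+0.77397 +0.21331 -0.59621]
  R  [-0.25834 +0.96600 +0.01024]
  R  [+0.57813 +0.14610 +0.80276]
t = (-0.11111, -0.01886, +1.35201) m
tr R = 2.542728; θ = arccos((tr R − 1)/2) = 0.689815 rad = 39.523°
axis k = ((R−Rᵀ)₃₂, (R−Rᵀ)₁₃, (R−Rᵀ)₂₁) / (2 sinθ) = (+0.106746, -0.922652, -0.370566)
rvec = θ·k = (+0.073635, -0.636459, -0.255622)

rvec=(0.0736, -0.6365, -0.2556) tvec=(-0.1111, -0.0189, 1.3520)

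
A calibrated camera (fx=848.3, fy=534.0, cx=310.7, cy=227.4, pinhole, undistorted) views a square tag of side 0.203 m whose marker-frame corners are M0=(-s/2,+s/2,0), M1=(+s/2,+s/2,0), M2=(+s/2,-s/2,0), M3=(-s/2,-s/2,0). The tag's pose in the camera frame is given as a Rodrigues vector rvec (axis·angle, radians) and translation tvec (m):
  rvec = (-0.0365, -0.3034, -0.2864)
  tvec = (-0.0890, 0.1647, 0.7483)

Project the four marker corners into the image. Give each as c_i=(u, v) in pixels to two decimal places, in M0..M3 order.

Intrinsics K: fx=848.3, fy=534.0, cx=310.7, cy=227.4
Marker side s = 0.203 m; corners in marker frame (Z=0):
  M0 = (-0.1015, +0.1015, 0)
  M1 = (+0.1015, +0.1015, 0)
  M2 = (+0.1015, -0.1015, 0)
  M3 = (-0.1015, -0.1015, 0)
rvec = (-0.0365, -0.3034, -0.2864), |rvec| = θ = 0.41882 rad = 23.997°
Rodrigues: sinθ=0.40668, 1−cosθ=0.08643; R = I + sinθ·[k]× + (1−cosθ)·[k]×²:
    [+0.91423 +0.28356 -0.28946]
    [-0.27264 +0.95893 +0.07826]
    [+0.29976 +0.00737 +0.95399]
t = (-0.0890, 0.1647, 0.7483) m
M0: Pc = R·M0+t = (-0.15301, +0.28970, +0.71862); u = 848.3·(-0.15301)/0.71862 + 310.7 = 130.0755, v = 534.0·(+0.28970)/0.71862 + 227.4 = 442.6759
M1: Pc = R·M1+t = (+0.03258, +0.23436, +0.77947); u = 848.3·(+0.03258)/0.77947 + 310.7 = 346.1513, v = 534.0·(+0.23436)/0.77947 + 227.4 = 387.9532
M2: Pc = R·M2+t = (-0.02499, +0.03970, +0.77798); u = 848.3·(-0.02499)/0.77798 + 310.7 = 283.4544, v = 534.0·(+0.03970)/0.77798 + 227.4 = 254.6469
M3: Pc = R·M3+t = (-0.21058, +0.09504, +0.71713); u = 848.3·(-0.21058)/0.71713 + 310.7 = 61.6074, v = 534.0·(+0.09504)/0.71713 + 227.4 = 298.1721

c0=(130.08, 442.68) c1=(346.15, 387.95) c2=(283.45, 254.65) c3=(61.61, 298.17)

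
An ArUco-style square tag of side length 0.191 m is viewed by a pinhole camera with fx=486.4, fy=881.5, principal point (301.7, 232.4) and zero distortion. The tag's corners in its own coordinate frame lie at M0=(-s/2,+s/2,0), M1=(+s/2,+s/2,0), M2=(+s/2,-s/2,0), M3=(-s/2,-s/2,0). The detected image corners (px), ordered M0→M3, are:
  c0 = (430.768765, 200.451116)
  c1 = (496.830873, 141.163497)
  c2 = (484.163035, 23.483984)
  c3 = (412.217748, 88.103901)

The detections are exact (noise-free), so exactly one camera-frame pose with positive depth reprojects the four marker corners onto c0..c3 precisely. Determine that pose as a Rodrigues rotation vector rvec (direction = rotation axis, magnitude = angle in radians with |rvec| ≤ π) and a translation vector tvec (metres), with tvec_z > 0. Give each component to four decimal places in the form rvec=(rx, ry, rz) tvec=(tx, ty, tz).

rvec=(0.5614, -0.1290, -0.4481) tvec=(0.3845, -0.1601, 1.2096)

Intrinsics K: fx=486.4, fy=881.5, cx=301.7, cy=232.4
Marker side s = 0.191 m; corners in marker frame (Z=0):
  M0 = (-0.0955, +0.0955, 0)
  M1 = (+0.0955, +0.0955, 0)
  M2 = (+0.0955, -0.0955, 0)
  M3 = (-0.0955, -0.0955, 0)
Detected image corners:
  c0 = (430.768765, 200.451116) px
  c1 = (496.830873, 141.163497) px
  c2 = (484.163035, 23.483984) px
  c3 = (412.217748, 88.103901) px
Planar DLT: solve 8×8 A·h = b for H (H[2,2]=1):
  H  [+359.69006 +285.48566 +456.32145]
  H  [-324.00034 +652.78901 +115.76066]
  H  [-0.00204 +0.44684 +1.00000]
B = K⁻¹H; ‖b₁‖=0.826697, ‖b₂‖=0.826697; λ = 2/(‖b₁‖+‖b₂‖) = 1.209632, sign → tz>0 ⇒ λ=+1.209632
r₁ = λ·B[:,0] = (+0.89604,-0.44396,-0.00246); r₂ = λ·B[:,1] = (+0.37471,+0.75328,+0.54051)
r₃ = r₁×r₂ = (-0.23811,-0.48525,+0.84133); SVD([r₁ r₂ r₃]) → R = UVᵀ:
  R  [+0.89604 +0.37471 -0.23811]
  R  [-0.44396 +0.75328 -0.48525]
  R  [-0.00246 +0.54051 +0.84133]
t = (+0.38453, -0.16006, +1.20963) m
tr R = 2.490658; θ = arccos((tr R − 1)/2) = 0.729768 rad = 41.813°
axis k = ((R−Rᵀ)₃₂, (R−Rᵀ)₁₃, (R−Rᵀ)₂₁) / (2 sinθ) = (+0.769288, -0.176727, -0.613974)
rvec = θ·k = (+0.561402, -0.128970, -0.448058)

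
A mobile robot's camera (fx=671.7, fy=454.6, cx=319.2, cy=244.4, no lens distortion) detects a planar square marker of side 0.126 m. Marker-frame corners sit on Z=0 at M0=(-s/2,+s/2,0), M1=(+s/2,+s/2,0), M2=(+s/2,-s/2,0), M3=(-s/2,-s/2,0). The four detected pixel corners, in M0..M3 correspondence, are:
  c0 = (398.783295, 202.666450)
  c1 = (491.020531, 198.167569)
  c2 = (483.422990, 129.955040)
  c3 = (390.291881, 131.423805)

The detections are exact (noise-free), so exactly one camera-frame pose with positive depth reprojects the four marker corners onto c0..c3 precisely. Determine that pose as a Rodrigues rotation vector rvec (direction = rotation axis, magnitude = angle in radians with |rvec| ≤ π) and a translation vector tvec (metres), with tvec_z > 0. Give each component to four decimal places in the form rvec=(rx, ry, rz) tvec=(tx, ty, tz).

Intrinsics K: fx=671.7, fy=454.6, cx=319.2, cy=244.4
Marker side s = 0.126 m; corners in marker frame (Z=0):
  M0 = (-0.0630, +0.0630, 0)
  M1 = (+0.0630, +0.0630, 0)
  M2 = (+0.0630, -0.0630, 0)
  M3 = (-0.0630, -0.0630, 0)
Detected image corners:
  c0 = (398.783295, 202.666450) px
  c1 = (491.020531, 198.167569) px
  c2 = (483.422990, 129.955040) px
  c3 = (390.291881, 131.423805) px
Planar DLT: solve 8×8 A·h = b for H (H[2,2]=1):
  H  [+888.51055 +84.23967 +441.90417]
  H  [+33.71076 +560.81819 +165.62260]
  H  [+0.34688 +0.04643 +1.00000]
B = K⁻¹H; ‖b₁‖=1.213987, ‖b₂‖=1.213987; λ = 2/(‖b₁‖+‖b₂‖) = 0.823732, sign → tz>0 ⇒ λ=+0.823732
r₁ = λ·B[:,0] = (+0.95383,-0.09253,+0.28574); r₂ = λ·B[:,1] = (+0.08513,+0.99564,+0.03825)
r₃ = r₁×r₂ = (-0.28803,-0.01216,+0.95754); SVD([r₁ r₂ r₃]) → R = UVᵀ:
  R  [+0.95383 +0.08513 -0.28803]
  R  [-0.09253 +0.99564 -0.01216]
  R  [+0.28574 +0.03825 +0.95754]
t = (+0.15048, -0.14274, +0.82373) m
tr R = 2.907011; θ = arccos((tr R − 1)/2) = 0.306136 rad = 17.540°
axis k = ((R−Rᵀ)₃₂, (R−Rᵀ)₁₃, (R−Rᵀ)₂₁) / (2 sinθ) = (+0.083631, -0.951907, -0.294751)
rvec = θ·k = (+0.025603, -0.291413, -0.090234)

rvec=(0.0256, -0.2914, -0.0902) tvec=(0.1505, -0.1427, 0.8237)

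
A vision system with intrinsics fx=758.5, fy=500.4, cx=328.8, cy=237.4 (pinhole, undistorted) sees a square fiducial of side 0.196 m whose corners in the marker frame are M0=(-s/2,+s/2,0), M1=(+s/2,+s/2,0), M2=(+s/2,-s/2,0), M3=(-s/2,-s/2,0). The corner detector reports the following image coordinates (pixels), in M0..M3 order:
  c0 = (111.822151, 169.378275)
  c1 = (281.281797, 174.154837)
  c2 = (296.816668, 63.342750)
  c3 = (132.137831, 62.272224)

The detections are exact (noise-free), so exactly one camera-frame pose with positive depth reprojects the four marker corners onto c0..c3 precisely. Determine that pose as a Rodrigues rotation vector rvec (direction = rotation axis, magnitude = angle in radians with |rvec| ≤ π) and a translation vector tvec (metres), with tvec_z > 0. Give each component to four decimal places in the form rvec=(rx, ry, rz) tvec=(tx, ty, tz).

rvec=(-0.1470, 0.1410, 0.0710) tvec=(-0.1409, -0.2075, 0.8580)

Intrinsics K: fx=758.5, fy=500.4, cx=328.8, cy=237.4
Marker side s = 0.196 m; corners in marker frame (Z=0):
  M0 = (-0.0980, +0.0980, 0)
  M1 = (+0.0980, +0.0980, 0)
  M2 = (+0.0980, -0.0980, 0)
  M3 = (-0.0980, -0.0980, 0)
Detected image corners:
  c0 = (111.822151, 169.378275) px
  c1 = (281.281797, 174.154837) px
  c2 = (296.816668, 63.342750) px
  c3 = (132.137831, 62.272224) px
Planar DLT: solve 8×8 A·h = b for H (H[2,2]=1):
  H  [+817.43881 -125.39188 +204.27421]
  H  [-5.07303 +536.50481 +116.38642]
  H  [-0.16913 -0.16415 +1.00000]
B = K⁻¹H; ‖b₁‖=1.165491, ‖b₂‖=1.165491; λ = 2/(‖b₁‖+‖b₂‖) = 0.858008, sign → tz>0 ⇒ λ=+0.858008
r₁ = λ·B[:,0] = (+0.98758,+0.06015,-0.14512); r₂ = λ·B[:,1] = (-0.08079,+0.98673,-0.14084)
r₃ = r₁×r₂ = (+0.13472,+0.15081,+0.97934); SVD([r₁ r₂ r₃]) → R = UVᵀ:
  R  [+0.98758 -0.08079 +0.13472]
  R  [+0.06015 +0.98673 +0.15081]
  R  [-0.14512 -0.14084 +0.97934]
t = (-0.14086, -0.20750, +0.85801) m
tr R = 2.953655; θ = arccos((tr R − 1)/2) = 0.215697 rad = 12.359°
axis k = ((R−Rᵀ)₃₂, (R−Rᵀ)₁₃, (R−Rᵀ)₂₁) / (2 sinθ) = (-0.681338, +0.653737, +0.329252)
rvec = θ·k = (-0.146963, +0.141009, +0.071019)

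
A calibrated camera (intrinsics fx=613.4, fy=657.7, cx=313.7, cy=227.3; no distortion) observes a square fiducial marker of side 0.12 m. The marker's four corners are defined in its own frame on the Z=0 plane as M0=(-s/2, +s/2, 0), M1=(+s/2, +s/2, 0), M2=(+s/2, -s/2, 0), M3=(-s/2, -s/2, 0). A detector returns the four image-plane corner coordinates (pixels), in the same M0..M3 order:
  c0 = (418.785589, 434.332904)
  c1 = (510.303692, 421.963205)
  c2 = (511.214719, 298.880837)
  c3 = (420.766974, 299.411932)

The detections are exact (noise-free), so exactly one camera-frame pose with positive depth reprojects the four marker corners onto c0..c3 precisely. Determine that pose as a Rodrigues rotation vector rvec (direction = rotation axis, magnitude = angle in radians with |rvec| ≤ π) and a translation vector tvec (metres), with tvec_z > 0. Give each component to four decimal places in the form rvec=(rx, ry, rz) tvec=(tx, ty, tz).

rvec=(-0.0460, -0.4912, 0.0377) tvec=(0.1550, 0.1278, 0.6188)

Intrinsics K: fx=613.4, fy=657.7, cx=313.7, cy=227.3
Marker side s = 0.12 m; corners in marker frame (Z=0):
  M0 = (-0.0600, +0.0600, 0)
  M1 = (+0.0600, +0.0600, 0)
  M2 = (+0.0600, -0.0600, 0)
  M3 = (-0.0600, -0.0600, 0)
Detected image corners:
  c0 = (418.785589, 434.332904) px
  c1 = (510.303692, 421.963205) px
  c2 = (511.214719, 298.880837) px
  c3 = (420.766974, 299.411932) px
Planar DLT: solve 8×8 A·h = b for H (H[2,2]=1):
  H  [+1111.98561 -51.83740 +467.34714]
  H  [+223.04029 +1041.50820 +363.16744]
  H  [+0.76046 -0.08595 +1.00000]
B = K⁻¹H; ‖b₁‖=1.616062, ‖b₂‖=1.616062; λ = 2/(‖b₁‖+‖b₂‖) = 0.618788, sign → tz>0 ⇒ λ=+0.618788
r₁ = λ·B[:,0] = (+0.88110,+0.04722,+0.47056); r₂ = λ·B[:,1] = (-0.02509,+0.99827,-0.05318)
r₃ = r₁×r₂ = (-0.47226,+0.03505,+0.88076); SVD([r₁ r₂ r₃]) → R = UVᵀ:
  R  [+0.88110 -0.02509 -0.47226]
  R  [+0.04722 +0.99827 +0.03505]
  R  [+0.47056 -0.05318 +0.88076]
t = (+0.15500, +0.12783, +0.61879) m
tr R = 2.760133; θ = arccos((tr R − 1)/2) = 0.494794 rad = 28.350°
axis k = ((R−Rᵀ)₃₂, (R−Rᵀ)₁₃, (R−Rᵀ)₂₁) / (2 sinθ) = (-0.092910, -0.992759, +0.076142)
rvec = θ·k = (-0.045971, -0.491212, +0.037675)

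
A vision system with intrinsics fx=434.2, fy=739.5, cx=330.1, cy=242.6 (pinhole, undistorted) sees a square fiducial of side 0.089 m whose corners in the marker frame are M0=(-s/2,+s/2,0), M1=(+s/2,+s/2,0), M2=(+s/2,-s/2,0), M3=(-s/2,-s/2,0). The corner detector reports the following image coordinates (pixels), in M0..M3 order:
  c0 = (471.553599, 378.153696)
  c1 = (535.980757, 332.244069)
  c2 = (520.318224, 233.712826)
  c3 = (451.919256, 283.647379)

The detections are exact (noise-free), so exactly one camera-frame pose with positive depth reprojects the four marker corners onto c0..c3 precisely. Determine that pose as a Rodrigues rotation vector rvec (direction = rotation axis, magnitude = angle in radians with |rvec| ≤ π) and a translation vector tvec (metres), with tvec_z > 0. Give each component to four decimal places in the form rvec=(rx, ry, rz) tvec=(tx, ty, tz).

Intrinsics K: fx=434.2, fy=739.5, cx=330.1, cy=242.6
Marker side s = 0.089 m; corners in marker frame (Z=0):
  M0 = (-0.0445, +0.0445, 0)
  M1 = (+0.0445, +0.0445, 0)
  M2 = (+0.0445, -0.0445, 0)
  M3 = (-0.0445, -0.0445, 0)
Detected image corners:
  c0 = (471.553599, 378.153696) px
  c1 = (535.980757, 332.244069) px
  c2 = (520.318224, 233.712826) px
  c3 = (451.919256, 283.647379) px
Planar DLT: solve 8×8 A·h = b for H (H[2,2]=1):
  H  [+686.52270 +546.67505 +495.04313]
  H  [-574.32690 +1300.33439 +308.57767]
  H  [-0.11919 +0.70364 +1.00000]
B = K⁻¹H; ‖b₁‖=1.831085, ‖b₂‖=1.831085; λ = 2/(‖b₁‖+‖b₂‖) = 0.546124, sign → tz>0 ⇒ λ=+0.546124
r₁ = λ·B[:,0] = (+0.91298,-0.40279,-0.06509); r₂ = λ·B[:,1] = (+0.39545,+0.83424,+0.38427)
r₃ = r₁×r₂ = (-0.10048,-0.37657,+0.92092); SVD([r₁ r₂ r₃]) → R = UVᵀ:
  R  [+0.91298 +0.39545 -0.10048]
  R  [-0.40279 +0.83424 -0.37657]
  R  [-0.06509 +0.38427 +0.92092]
t = (+0.20746, +0.04872, +0.54612) m
tr R = 2.668136; θ = arccos((tr R − 1)/2) = 0.584355 rad = 33.481°
axis k = ((R−Rᵀ)₃₂, (R−Rᵀ)₁₃, (R−Rᵀ)₂₁) / (2 sinθ) = (+0.689594, -0.032071, -0.723485)
rvec = θ·k = (+0.402968, -0.018741, -0.422772)

rvec=(0.4030, -0.0187, -0.4228) tvec=(0.2075, 0.0487, 0.5461)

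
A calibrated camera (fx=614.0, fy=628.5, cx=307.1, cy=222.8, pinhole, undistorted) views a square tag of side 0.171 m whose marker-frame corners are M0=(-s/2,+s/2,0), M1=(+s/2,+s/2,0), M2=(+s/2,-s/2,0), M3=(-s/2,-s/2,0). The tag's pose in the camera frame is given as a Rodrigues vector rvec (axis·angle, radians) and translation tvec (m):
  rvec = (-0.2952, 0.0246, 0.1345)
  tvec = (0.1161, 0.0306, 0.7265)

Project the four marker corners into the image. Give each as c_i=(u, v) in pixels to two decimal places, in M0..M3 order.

Intrinsics K: fx=614.0, fy=628.5, cx=307.1, cy=222.8
Marker side s = 0.171 m; corners in marker frame (Z=0):
  M0 = (-0.0855, +0.0855, 0)
  M1 = (+0.0855, +0.0855, 0)
  M2 = (+0.0855, -0.0855, 0)
  M3 = (-0.0855, -0.0855, 0)
rvec = (-0.2952, 0.0246, 0.1345), |rvec| = θ = 0.32533 rad = 18.640°
Rodrigues: sinθ=0.31962, 1−cosθ=0.05245; R = I + sinθ·[k]× + (1−cosθ)·[k]×²:
    [+0.99073 -0.13574 +0.00449]
    [+0.12854 +0.94785 +0.29166]
    [-0.04385 -0.28838 +0.95651]
t = (0.1161, 0.0306, 0.7265) m
M0: Pc = R·M0+t = (+0.01979, +0.10065, +0.70559); u = 614.0·(+0.01979)/0.70559 + 307.1 = 324.3180, v = 628.5·(+0.10065)/0.70559 + 222.8 = 312.4536
M1: Pc = R·M1+t = (+0.18920, +0.12263, +0.69809); u = 614.0·(+0.18920)/0.69809 + 307.1 = 473.5102, v = 628.5·(+0.12263)/0.69809 + 222.8 = 333.2057
M2: Pc = R·M2+t = (+0.21241, -0.03945, +0.74741); u = 614.0·(+0.21241)/0.74741 + 307.1 = 481.5990, v = 628.5·(-0.03945)/0.74741 + 222.8 = 189.6258
M3: Pc = R·M3+t = (+0.04300, -0.06143, +0.75491); u = 614.0·(+0.04300)/0.75491 + 307.1 = 342.0722, v = 628.5·(-0.06143)/0.75491 + 222.8 = 171.6553

c0=(324.32, 312.45) c1=(473.51, 333.21) c2=(481.60, 189.63) c3=(342.07, 171.66)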